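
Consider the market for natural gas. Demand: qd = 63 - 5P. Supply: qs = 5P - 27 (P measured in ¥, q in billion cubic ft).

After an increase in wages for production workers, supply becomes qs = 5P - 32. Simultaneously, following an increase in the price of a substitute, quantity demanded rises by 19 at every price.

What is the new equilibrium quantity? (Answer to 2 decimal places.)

Initially, 63 - 5P = 5P - 27, so 90 = 10P and P = 9, q = 18.
The shock moves the curves to qd = 82 - 5P and qs = 5P - 32.
Clearing the new market: 82 - 5P = 5P - 32, so P = 11.4 and q = 25.

25.00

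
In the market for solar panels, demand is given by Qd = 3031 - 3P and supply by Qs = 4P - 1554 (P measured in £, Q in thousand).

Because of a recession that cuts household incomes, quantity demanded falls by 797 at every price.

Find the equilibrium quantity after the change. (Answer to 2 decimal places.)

610.57

Before the shock: 3031 - 3P = 4P - 1554 ⇒ 4585 = 7P ⇒ P = 655, Q = 1066.
With the change applied: demand Qd = 2234 - 3P, supply Qs = 4P - 1554.
New equilibrium: 2234 - 3P = 4P - 1554 ⇒ 3788 = 7P ⇒ P = 3788/7 ≈ 541.1429, Q = 4274/7 ≈ 610.5714.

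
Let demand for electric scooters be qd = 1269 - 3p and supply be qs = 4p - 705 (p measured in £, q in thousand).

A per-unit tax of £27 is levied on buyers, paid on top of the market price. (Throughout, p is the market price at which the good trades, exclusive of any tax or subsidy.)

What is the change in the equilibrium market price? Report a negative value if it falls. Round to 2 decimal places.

-11.57

Original equilibrium: 1269 - 3p = 4p - 705 gives 1974 = 7p, so p = 282 and q = 423.
Since buyers pay the price plus the tax, the effective demand curve becomes qd = 1188 - 3p.
New equilibrium: 1188 - 3p = 4p - 705 ⇒ 1893 = 7p ⇒ p = 1893/7 ≈ 270.4286, q = 2637/7 ≈ 376.7143.
Δp = 270.4286 − 282 = -11.57.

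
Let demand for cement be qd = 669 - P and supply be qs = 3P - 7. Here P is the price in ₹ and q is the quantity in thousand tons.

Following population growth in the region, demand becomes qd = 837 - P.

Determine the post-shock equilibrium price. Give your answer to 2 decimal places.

211.00

Solve the original market: 669 - P = 3P - 7, hence P = 169 and q = 500.
The shock moves the curves to qd = 837 - P and qs = 3P - 7.
Equate the new curves: 837 - P = 3P - 7, giving 844 = 4P, P = 211, q = 626.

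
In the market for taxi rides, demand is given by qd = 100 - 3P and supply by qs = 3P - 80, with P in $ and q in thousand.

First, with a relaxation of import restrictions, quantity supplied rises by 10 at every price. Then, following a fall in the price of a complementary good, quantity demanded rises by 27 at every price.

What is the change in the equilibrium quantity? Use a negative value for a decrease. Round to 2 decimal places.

Before the shock: 100 - 3P = 3P - 80 ⇒ 180 = 6P ⇒ P = 30, q = 10.
The shock moves the curves to qd = 127 - 3P and qs = 3P - 70.
Setting them equal: 127 - 3P = 3P - 70 → 197 = 6P, so P = 197/6 ≈ 32.8333 and q = 28.5.
Δq = 28.5 − 10 = +18.50.

+18.50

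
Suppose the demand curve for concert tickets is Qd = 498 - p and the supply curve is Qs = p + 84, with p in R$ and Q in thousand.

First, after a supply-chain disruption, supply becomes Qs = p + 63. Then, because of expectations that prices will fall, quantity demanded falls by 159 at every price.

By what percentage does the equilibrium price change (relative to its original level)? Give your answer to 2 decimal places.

-33.33

Before the shock: 498 - p = p + 84 ⇒ 414 = 2p ⇒ p = 207, Q = 291.
With the change applied: demand Qd = 339 - p, supply Qs = p + 63.
Equate the new curves: 339 - p = p + 63, giving 276 = 2p, p = 138, Q = 201.
%Δp = (138 − 207) / 207 × 100 = -33.33%.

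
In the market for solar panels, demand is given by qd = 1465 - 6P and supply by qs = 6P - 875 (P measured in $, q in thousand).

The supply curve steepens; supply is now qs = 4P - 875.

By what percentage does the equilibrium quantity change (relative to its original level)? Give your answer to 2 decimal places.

Original equilibrium: 1465 - 6P = 6P - 875 gives 2340 = 12P, so P = 195 and q = 295.
After the shift, demand is qd = 1465 - 6P and supply is qs = 4P - 875.
Clearing the new market: 1465 - 6P = 4P - 875, so P = 234 and q = 61.
%Δq = (61 − 295) / 295 × 100 = -79.32%.

-79.32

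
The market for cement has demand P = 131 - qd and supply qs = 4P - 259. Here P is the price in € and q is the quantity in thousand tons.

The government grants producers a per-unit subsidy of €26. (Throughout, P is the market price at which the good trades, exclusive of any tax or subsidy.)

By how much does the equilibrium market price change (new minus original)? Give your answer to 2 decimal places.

Solve the original market: 131 - P = 4P - 259, hence P = 78 and q = 53.
Since sellers receive the price plus the subsidy, the effective supply curve becomes qs = 4P - 155.
Setting them equal: 131 - P = 4P - 155 → 286 = 5P, so P = 57.2 and q = 73.8.
ΔP = 57.2 − 78 = -20.80.

-20.80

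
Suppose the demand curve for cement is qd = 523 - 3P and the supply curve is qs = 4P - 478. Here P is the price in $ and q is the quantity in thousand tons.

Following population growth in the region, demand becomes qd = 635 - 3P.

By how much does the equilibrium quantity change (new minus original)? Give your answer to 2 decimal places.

Solve the original market: 523 - 3P = 4P - 478, hence P = 143 and q = 94.
After the shift, demand is qd = 635 - 3P and supply is qs = 4P - 478.
New equilibrium: 635 - 3P = 4P - 478 ⇒ 1113 = 7P ⇒ P = 159, q = 158.
Δq = 158 − 94 = +64.00.

+64.00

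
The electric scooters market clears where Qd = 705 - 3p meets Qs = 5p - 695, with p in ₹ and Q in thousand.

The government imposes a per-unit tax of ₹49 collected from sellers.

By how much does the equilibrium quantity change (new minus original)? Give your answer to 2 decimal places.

-91.88

Initially, 705 - 3p = 5p - 695, so 1400 = 8p and p = 175, Q = 180.
Since sellers keep the price net of the tax, the effective supply curve becomes Qs = 5p - 940.
Clearing the new market: 705 - 3p = 5p - 940, so p = 205.625 and Q = 88.125.
ΔQ = 88.125 − 180 = -91.88.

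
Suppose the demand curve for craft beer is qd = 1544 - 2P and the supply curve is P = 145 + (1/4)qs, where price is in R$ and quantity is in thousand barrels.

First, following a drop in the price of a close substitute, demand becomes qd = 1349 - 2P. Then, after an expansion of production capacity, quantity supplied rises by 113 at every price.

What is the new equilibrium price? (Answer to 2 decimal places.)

302.67

Original equilibrium: 1544 - 2P = 4P - 580 gives 2124 = 6P, so P = 354 and q = 836.
The shock moves the curves to qd = 1349 - 2P and qs = 4P - 467.
Equate the new curves: 1349 - 2P = 4P - 467, giving 1816 = 6P, P = 908/3 ≈ 302.6667, q = 2231/3 ≈ 743.6667.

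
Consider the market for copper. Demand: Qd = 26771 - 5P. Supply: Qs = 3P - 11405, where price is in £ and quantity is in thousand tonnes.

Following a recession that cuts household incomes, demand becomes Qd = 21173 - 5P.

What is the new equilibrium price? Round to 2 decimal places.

Solve the original market: 26771 - 5P = 3P - 11405, hence P = 4772 and Q = 2911.
After the shift, demand is Qd = 21173 - 5P and supply is Qs = 3P - 11405.
Clearing the new market: 21173 - 5P = 3P - 11405, so P = 4072.25 and Q = 811.75.

4072.25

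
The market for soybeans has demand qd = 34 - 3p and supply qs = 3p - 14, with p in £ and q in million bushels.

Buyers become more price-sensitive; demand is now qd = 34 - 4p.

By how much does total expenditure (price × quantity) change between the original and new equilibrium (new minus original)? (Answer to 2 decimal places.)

Original equilibrium: 34 - 3p = 3p - 14 gives 48 = 6p, so p = 8 and q = 10.
After the shift, demand is qd = 34 - 4p and supply is qs = 3p - 14.
Equate the new curves: 34 - 4p = 3p - 14, giving 48 = 7p, p = 48/7 ≈ 6.8571, q = 46/7 ≈ 6.5714.
Expenditure moves from 8×10 = 80 to 6.8571×6.5714 = 45.0612; change = -34.94.

-34.94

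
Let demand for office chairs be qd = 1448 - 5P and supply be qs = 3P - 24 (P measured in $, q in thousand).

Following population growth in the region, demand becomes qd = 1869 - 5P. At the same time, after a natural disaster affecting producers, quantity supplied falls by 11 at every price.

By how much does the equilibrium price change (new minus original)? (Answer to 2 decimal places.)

+54.00

Original equilibrium: 1448 - 5P = 3P - 24 gives 1472 = 8P, so P = 184 and q = 528.
The new curves are qd = 1869 - 5P (demand) and qs = 3P - 35 (supply).
Equate the new curves: 1869 - 5P = 3P - 35, giving 1904 = 8P, P = 238, q = 679.
ΔP = 238 − 184 = +54.00.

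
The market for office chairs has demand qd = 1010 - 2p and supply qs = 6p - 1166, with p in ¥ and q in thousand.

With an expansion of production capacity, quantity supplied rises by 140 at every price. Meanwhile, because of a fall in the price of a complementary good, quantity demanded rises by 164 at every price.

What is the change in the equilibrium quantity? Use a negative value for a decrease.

Solve the original market: 1010 - 2p = 6p - 1166, hence p = 272 and q = 466.
The new curves are qd = 1174 - 2p (demand) and qs = 6p - 1026 (supply).
Setting them equal: 1174 - 2p = 6p - 1026 → 2200 = 8p, so p = 275 and q = 624.
Δq = 624 − 466 = +158.

+158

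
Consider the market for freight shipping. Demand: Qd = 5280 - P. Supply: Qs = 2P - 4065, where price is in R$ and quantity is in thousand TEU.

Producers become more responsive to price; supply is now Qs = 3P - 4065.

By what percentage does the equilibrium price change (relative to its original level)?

-25

Initially, 5280 - P = 2P - 4065, so 9345 = 3P and P = 3115, Q = 2165.
The new curves are Qd = 5280 - P (demand) and Qs = 3P - 4065 (supply).
Clearing the new market: 5280 - P = 3P - 4065, so P = 2336.25 and Q = 2943.75.
%ΔP = (2336.25 − 3115) / 3115 × 100 = -25%.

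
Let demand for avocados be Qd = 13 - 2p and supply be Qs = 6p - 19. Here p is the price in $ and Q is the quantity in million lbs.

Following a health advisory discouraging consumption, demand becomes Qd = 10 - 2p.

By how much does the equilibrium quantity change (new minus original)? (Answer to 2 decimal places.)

Initially, 13 - 2p = 6p - 19, so 32 = 8p and p = 4, Q = 5.
The shock moves the curves to Qd = 10 - 2p and Qs = 6p - 19.
Setting them equal: 10 - 2p = 6p - 19 → 29 = 8p, so p = 3.625 and Q = 2.75.
ΔQ = 2.75 − 5 = -2.25.

-2.25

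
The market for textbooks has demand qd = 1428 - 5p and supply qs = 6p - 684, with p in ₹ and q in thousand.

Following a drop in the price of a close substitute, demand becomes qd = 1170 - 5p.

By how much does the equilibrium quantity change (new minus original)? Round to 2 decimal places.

-140.73

Initially, 1428 - 5p = 6p - 684, so 2112 = 11p and p = 192, q = 468.
After the shift, demand is qd = 1170 - 5p and supply is qs = 6p - 684.
Equate the new curves: 1170 - 5p = 6p - 684, giving 1854 = 11p, p = 1854/11 ≈ 168.5455, q = 3600/11 ≈ 327.2727.
Δq = 327.2727 − 468 = -140.73.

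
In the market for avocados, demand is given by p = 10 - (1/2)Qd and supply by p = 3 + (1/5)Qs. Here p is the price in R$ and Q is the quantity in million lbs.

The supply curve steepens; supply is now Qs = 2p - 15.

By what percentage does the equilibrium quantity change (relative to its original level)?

-75

Before the shock: 20 - 2p = 5p - 15 ⇒ 35 = 7p ⇒ p = 5, Q = 10.
The new curves are Qd = 20 - 2p (demand) and Qs = 2p - 15 (supply).
New equilibrium: 20 - 2p = 2p - 15 ⇒ 35 = 4p ⇒ p = 8.75, Q = 2.5.
%ΔQ = (2.5 − 10) / 10 × 100 = -75%.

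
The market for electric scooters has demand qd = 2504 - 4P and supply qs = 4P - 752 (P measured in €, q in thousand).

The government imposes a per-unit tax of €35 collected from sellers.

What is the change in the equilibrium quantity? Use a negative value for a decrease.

-70

Original equilibrium: 2504 - 4P = 4P - 752 gives 3256 = 8P, so P = 407 and q = 876.
Since sellers keep the price net of the tax, the effective supply curve becomes qs = 4P - 892.
Clearing the new market: 2504 - 4P = 4P - 892, so P = 424.5 and q = 806.
Δq = 806 − 876 = -70.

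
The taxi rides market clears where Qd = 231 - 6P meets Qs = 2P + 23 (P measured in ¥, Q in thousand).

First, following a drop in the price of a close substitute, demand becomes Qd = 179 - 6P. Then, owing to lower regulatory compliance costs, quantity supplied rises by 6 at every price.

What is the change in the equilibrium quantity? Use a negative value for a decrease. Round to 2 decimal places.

-8.50

Initially, 231 - 6P = 2P + 23, so 208 = 8P and P = 26, Q = 75.
The shock moves the curves to Qd = 179 - 6P and Qs = 2P + 29.
New equilibrium: 179 - 6P = 2P + 29 ⇒ 150 = 8P ⇒ P = 18.75, Q = 66.5.
ΔQ = 66.5 − 75 = -8.50.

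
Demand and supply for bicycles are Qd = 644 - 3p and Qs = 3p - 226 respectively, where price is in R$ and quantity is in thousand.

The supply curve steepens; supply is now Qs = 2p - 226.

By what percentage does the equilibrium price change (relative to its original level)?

+20

Before the shock: 644 - 3p = 3p - 226 ⇒ 870 = 6p ⇒ p = 145, Q = 209.
With the change applied: demand Qd = 644 - 3p, supply Qs = 2p - 226.
New equilibrium: 644 - 3p = 2p - 226 ⇒ 870 = 5p ⇒ p = 174, Q = 122.
%Δp = (174 − 145) / 145 × 100 = +20%.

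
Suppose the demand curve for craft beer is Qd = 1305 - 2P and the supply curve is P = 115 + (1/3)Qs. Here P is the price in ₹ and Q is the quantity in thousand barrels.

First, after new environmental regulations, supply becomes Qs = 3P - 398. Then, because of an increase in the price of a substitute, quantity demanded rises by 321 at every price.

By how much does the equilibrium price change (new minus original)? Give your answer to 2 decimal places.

+74.80

Before the shock: 1305 - 2P = 3P - 345 ⇒ 1650 = 5P ⇒ P = 330, Q = 645.
With the change applied: demand Qd = 1626 - 2P, supply Qs = 3P - 398.
Clearing the new market: 1626 - 2P = 3P - 398, so P = 404.8 and Q = 816.4.
ΔP = 404.8 − 330 = +74.80.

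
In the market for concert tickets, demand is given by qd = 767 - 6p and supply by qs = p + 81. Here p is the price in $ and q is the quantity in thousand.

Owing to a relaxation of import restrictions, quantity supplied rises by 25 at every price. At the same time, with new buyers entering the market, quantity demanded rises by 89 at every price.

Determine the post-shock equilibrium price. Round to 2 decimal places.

107.14

Initially, 767 - 6p = p + 81, so 686 = 7p and p = 98, q = 179.
The new curves are qd = 856 - 6p (demand) and qs = p + 106 (supply).
Clearing the new market: 856 - 6p = p + 106, so p = 750/7 ≈ 107.1429 and q = 1492/7 ≈ 213.1429.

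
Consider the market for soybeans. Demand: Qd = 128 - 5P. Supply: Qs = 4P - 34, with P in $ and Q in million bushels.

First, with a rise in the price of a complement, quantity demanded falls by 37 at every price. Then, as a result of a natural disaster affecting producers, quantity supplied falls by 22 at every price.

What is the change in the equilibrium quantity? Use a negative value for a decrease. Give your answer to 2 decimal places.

Before the shock: 128 - 5P = 4P - 34 ⇒ 162 = 9P ⇒ P = 18, Q = 38.
The shock moves the curves to Qd = 91 - 5P and Qs = 4P - 56.
Equate the new curves: 91 - 5P = 4P - 56, giving 147 = 9P, P = 49/3 ≈ 16.3333, Q = 28/3 ≈ 9.3333.
ΔQ = 9.3333 − 38 = -28.67.

-28.67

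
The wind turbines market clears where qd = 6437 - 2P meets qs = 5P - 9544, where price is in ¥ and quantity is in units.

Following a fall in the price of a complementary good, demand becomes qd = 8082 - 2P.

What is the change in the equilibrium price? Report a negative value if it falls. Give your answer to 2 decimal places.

+235.00

Solve the original market: 6437 - 2P = 5P - 9544, hence P = 2283 and q = 1871.
The shock moves the curves to qd = 8082 - 2P and qs = 5P - 9544.
Equate the new curves: 8082 - 2P = 5P - 9544, giving 17626 = 7P, P = 2518, q = 3046.
ΔP = 2518 − 2283 = +235.00.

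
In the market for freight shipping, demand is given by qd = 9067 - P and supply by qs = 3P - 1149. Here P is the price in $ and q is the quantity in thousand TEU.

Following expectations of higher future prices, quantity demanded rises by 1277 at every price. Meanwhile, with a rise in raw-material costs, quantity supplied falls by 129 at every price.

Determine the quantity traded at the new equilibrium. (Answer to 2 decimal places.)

Original equilibrium: 9067 - P = 3P - 1149 gives 10216 = 4P, so P = 2554 and q = 6513.
After the shift, demand is qd = 10344 - P and supply is qs = 3P - 1278.
Clearing the new market: 10344 - P = 3P - 1278, so P = 2905.5 and q = 7438.5.

7438.50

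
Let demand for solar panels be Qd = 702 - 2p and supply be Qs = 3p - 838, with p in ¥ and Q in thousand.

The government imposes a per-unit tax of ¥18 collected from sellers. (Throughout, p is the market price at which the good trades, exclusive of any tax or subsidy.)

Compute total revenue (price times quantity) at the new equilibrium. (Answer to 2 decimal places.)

20530.72

Before the shock: 702 - 2p = 3p - 838 ⇒ 1540 = 5p ⇒ p = 308, Q = 86.
Since sellers keep the price net of the tax, the effective supply curve becomes Qs = 3p - 892.
Clearing the new market: 702 - 2p = 3p - 892, so p = 318.8 and Q = 64.4.
New expenditure = 318.8 × 64.4 = 20530.72.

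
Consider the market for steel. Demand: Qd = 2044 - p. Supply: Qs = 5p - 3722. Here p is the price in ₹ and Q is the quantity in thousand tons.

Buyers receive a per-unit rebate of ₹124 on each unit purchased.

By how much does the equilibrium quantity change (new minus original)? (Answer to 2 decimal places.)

+103.33

Original equilibrium: 2044 - p = 5p - 3722 gives 5766 = 6p, so p = 961 and Q = 1083.
Since buyers' out-of-pocket price is the market price minus the rebate, the effective demand curve becomes Qd = 2168 - p.
New equilibrium: 2168 - p = 5p - 3722 ⇒ 5890 = 6p ⇒ p = 2945/3 ≈ 981.6667, Q = 3559/3 ≈ 1186.3333.
ΔQ = 1186.3333 − 1083 = +103.33.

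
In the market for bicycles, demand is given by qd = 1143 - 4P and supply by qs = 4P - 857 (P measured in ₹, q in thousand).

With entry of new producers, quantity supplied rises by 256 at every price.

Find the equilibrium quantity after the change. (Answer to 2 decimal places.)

Initially, 1143 - 4P = 4P - 857, so 2000 = 8P and P = 250, q = 143.
The new curves are qd = 1143 - 4P (demand) and qs = 4P - 601 (supply).
New equilibrium: 1143 - 4P = 4P - 601 ⇒ 1744 = 8P ⇒ P = 218, q = 271.

271.00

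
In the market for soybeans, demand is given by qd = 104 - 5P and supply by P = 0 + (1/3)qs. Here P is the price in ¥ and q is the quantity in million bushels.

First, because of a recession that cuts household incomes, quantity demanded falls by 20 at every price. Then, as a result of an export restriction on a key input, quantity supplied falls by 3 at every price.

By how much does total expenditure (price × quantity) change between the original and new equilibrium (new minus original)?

-184.828125

Original equilibrium: 104 - 5P = 3P gives 104 = 8P, so P = 13 and q = 39.
After the shift, demand is qd = 84 - 5P and supply is qs = 3P - 3.
Clearing the new market: 84 - 5P = 3P - 3, so P = 10.875 and q = 29.625.
Expenditure moves from 13×39 = 507 to 10.875×29.625 = 322.171875; change = -184.828125.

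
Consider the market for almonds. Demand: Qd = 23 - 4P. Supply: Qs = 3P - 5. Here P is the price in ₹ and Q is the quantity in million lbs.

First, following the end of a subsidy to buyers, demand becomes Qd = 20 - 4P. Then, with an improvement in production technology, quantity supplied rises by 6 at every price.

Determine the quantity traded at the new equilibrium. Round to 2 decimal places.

Original equilibrium: 23 - 4P = 3P - 5 gives 28 = 7P, so P = 4 and Q = 7.
The shock moves the curves to Qd = 20 - 4P and Qs = 3P + 1.
Setting them equal: 20 - 4P = 3P + 1 → 19 = 7P, so P = 19/7 ≈ 2.7143 and Q = 64/7 ≈ 9.1429.

9.14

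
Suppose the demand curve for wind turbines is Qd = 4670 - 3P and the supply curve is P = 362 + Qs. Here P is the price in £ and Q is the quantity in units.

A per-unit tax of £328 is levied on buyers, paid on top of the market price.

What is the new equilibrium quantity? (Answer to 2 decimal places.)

Solve the original market: 4670 - 3P = P - 362, hence P = 1258 and Q = 896.
Since buyers pay the price plus the tax, the effective demand curve becomes Qd = 3686 - 3P.
New equilibrium: 3686 - 3P = P - 362 ⇒ 4048 = 4P ⇒ P = 1012, Q = 650.

650.00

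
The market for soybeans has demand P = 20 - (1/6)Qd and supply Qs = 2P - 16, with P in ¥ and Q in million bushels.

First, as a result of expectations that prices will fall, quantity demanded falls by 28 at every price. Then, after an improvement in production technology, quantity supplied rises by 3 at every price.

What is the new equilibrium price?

13.125

Original equilibrium: 120 - 6P = 2P - 16 gives 136 = 8P, so P = 17 and Q = 18.
The new curves are Qd = 92 - 6P (demand) and Qs = 2P - 13 (supply).
Clearing the new market: 92 - 6P = 2P - 13, so P = 13.125 and Q = 13.25.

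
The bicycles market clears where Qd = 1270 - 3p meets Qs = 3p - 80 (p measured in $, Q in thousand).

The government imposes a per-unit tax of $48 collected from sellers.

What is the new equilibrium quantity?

523

Original equilibrium: 1270 - 3p = 3p - 80 gives 1350 = 6p, so p = 225 and Q = 595.
Since sellers keep the price net of the tax, the effective supply curve becomes Qs = 3p - 224.
New equilibrium: 1270 - 3p = 3p - 224 ⇒ 1494 = 6p ⇒ p = 249, Q = 523.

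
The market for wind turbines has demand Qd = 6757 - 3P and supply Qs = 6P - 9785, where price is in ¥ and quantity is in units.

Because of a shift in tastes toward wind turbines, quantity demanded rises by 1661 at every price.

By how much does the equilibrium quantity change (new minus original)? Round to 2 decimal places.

+1107.33

Initially, 6757 - 3P = 6P - 9785, so 16542 = 9P and P = 1838, Q = 1243.
The shock moves the curves to Qd = 8418 - 3P and Qs = 6P - 9785.
Setting them equal: 8418 - 3P = 6P - 9785 → 18203 = 9P, so P = 18203/9 ≈ 2022.5556 and Q = 7051/3 ≈ 2350.3333.
ΔQ = 2350.3333 − 1243 = +1107.33.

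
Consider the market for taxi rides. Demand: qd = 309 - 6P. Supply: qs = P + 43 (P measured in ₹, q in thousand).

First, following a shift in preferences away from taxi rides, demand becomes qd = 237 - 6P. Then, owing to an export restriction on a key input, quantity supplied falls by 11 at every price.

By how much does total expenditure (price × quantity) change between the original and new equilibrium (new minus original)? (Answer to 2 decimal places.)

-1283.20

Before the shock: 309 - 6P = P + 43 ⇒ 266 = 7P ⇒ P = 38, q = 81.
The shock moves the curves to qd = 237 - 6P and qs = P + 32.
New equilibrium: 237 - 6P = P + 32 ⇒ 205 = 7P ⇒ P = 205/7 ≈ 29.2857, q = 429/7 ≈ 61.2857.
Expenditure moves from 38×81 = 3078 to 29.2857×61.2857 = 1794.7959; change = -1283.20.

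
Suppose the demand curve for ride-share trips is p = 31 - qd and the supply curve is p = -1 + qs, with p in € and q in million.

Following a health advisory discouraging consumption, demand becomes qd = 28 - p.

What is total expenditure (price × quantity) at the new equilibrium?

195.75

Initially, 31 - p = p + 1, so 30 = 2p and p = 15, q = 16.
The shock moves the curves to qd = 28 - p and qs = p + 1.
New equilibrium: 28 - p = p + 1 ⇒ 27 = 2p ⇒ p = 13.5, q = 14.5.
New expenditure = 13.5 × 14.5 = 195.75.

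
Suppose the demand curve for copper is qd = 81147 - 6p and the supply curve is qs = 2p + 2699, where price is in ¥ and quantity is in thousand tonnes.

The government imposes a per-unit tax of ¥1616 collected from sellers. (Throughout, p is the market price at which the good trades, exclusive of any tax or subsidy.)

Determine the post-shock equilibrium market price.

Before the shock: 81147 - 6p = 2p + 2699 ⇒ 78448 = 8p ⇒ p = 9806, q = 22311.
Since sellers keep the price net of the tax, the effective supply curve becomes qs = 2p - 533.
Clearing the new market: 81147 - 6p = 2p - 533, so p = 10210 and q = 19887.

10210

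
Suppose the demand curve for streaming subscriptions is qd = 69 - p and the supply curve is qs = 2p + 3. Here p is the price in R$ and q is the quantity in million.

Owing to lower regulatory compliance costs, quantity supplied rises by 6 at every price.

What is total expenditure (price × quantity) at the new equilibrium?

980

Solve the original market: 69 - p = 2p + 3, hence p = 22 and q = 47.
The new curves are qd = 69 - p (demand) and qs = 2p + 9 (supply).
Clearing the new market: 69 - p = 2p + 9, so p = 20 and q = 49.
New expenditure = 20 × 49 = 980.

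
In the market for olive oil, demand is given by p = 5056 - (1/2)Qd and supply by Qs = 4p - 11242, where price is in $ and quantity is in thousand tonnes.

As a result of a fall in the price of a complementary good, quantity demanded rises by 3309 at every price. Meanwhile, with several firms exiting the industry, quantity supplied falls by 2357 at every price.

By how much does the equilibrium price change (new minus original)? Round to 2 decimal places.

+944.33

Original equilibrium: 10112 - 2p = 4p - 11242 gives 21354 = 6p, so p = 3559 and Q = 2994.
The new curves are Qd = 13421 - 2p (demand) and Qs = 4p - 13599 (supply).
Clearing the new market: 13421 - 2p = 4p - 13599, so p = 13510/3 ≈ 4503.3333 and Q = 13243/3 ≈ 4414.3333.
Δp = 4503.3333 − 3559 = +944.33.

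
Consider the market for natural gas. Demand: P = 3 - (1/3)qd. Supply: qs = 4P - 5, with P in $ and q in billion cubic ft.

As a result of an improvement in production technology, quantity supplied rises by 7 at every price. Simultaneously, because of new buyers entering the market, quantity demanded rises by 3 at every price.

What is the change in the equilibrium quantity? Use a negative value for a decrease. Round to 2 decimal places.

Initially, 9 - 3P = 4P - 5, so 14 = 7P and P = 2, q = 3.
The new curves are qd = 12 - 3P (demand) and qs = 4P + 2 (supply).
Clearing the new market: 12 - 3P = 4P + 2, so P = 10/7 ≈ 1.4286 and q = 54/7 ≈ 7.7143.
Δq = 7.7143 − 3 = +4.71.

+4.71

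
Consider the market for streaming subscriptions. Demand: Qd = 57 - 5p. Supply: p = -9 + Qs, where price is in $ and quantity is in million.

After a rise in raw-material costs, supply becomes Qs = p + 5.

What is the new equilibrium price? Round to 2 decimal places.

8.67

Initially, 57 - 5p = p + 9, so 48 = 6p and p = 8, Q = 17.
The new curves are Qd = 57 - 5p (demand) and Qs = p + 5 (supply).
Clearing the new market: 57 - 5p = p + 5, so p = 26/3 ≈ 8.6667 and Q = 41/3 ≈ 13.6667.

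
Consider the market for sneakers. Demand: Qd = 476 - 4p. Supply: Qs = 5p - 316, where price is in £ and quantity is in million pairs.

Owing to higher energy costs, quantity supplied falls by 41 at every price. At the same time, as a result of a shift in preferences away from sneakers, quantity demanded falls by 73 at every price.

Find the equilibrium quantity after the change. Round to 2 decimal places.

65.22

Solve the original market: 476 - 4p = 5p - 316, hence p = 88 and Q = 124.
The shock moves the curves to Qd = 403 - 4p and Qs = 5p - 357.
Equate the new curves: 403 - 4p = 5p - 357, giving 760 = 9p, p = 760/9 ≈ 84.4444, Q = 587/9 ≈ 65.2222.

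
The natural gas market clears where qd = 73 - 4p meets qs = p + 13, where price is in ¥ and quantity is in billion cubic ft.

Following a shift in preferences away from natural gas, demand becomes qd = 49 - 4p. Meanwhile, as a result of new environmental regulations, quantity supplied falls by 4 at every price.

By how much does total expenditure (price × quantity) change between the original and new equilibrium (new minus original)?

Original equilibrium: 73 - 4p = p + 13 gives 60 = 5p, so p = 12 and q = 25.
With the change applied: demand qd = 49 - 4p, supply qs = p + 9.
Setting them equal: 49 - 4p = p + 9 → 40 = 5p, so p = 8 and q = 17.
Expenditure moves from 12×25 = 300 to 8×17 = 136; change = -164.

-164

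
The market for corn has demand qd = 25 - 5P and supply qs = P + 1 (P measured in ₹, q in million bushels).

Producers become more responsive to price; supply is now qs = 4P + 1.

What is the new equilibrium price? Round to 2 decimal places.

2.67

Initially, 25 - 5P = P + 1, so 24 = 6P and P = 4, q = 5.
The new curves are qd = 25 - 5P (demand) and qs = 4P + 1 (supply).
New equilibrium: 25 - 5P = 4P + 1 ⇒ 24 = 9P ⇒ P = 8/3 ≈ 2.6667, q = 35/3 ≈ 11.6667.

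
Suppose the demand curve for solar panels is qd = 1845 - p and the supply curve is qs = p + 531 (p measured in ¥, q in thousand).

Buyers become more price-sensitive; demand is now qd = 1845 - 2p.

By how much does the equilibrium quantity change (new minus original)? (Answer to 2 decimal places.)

Before the shock: 1845 - p = p + 531 ⇒ 1314 = 2p ⇒ p = 657, q = 1188.
After the shift, demand is qd = 1845 - 2p and supply is qs = p + 531.
Equate the new curves: 1845 - 2p = p + 531, giving 1314 = 3p, p = 438, q = 969.
Δq = 969 − 1188 = -219.00.

-219.00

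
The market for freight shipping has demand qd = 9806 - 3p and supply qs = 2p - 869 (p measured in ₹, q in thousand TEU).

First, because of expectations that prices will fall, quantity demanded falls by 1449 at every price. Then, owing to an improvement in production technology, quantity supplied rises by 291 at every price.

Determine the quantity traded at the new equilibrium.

Initially, 9806 - 3p = 2p - 869, so 10675 = 5p and p = 2135, q = 3401.
With the change applied: demand qd = 8357 - 3p, supply qs = 2p - 578.
Setting them equal: 8357 - 3p = 2p - 578 → 8935 = 5p, so p = 1787 and q = 2996.

2996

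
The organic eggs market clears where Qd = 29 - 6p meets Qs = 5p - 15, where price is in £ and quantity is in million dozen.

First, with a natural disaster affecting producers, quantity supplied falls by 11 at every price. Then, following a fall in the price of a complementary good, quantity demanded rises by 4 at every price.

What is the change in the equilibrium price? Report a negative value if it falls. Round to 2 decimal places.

+1.36

Before the shock: 29 - 6p = 5p - 15 ⇒ 44 = 11p ⇒ p = 4, Q = 5.
The new curves are Qd = 33 - 6p (demand) and Qs = 5p - 26 (supply).
Equate the new curves: 33 - 6p = 5p - 26, giving 59 = 11p, p = 59/11 ≈ 5.3636, Q = 9/11 ≈ 0.8182.
Δp = 5.3636 − 4 = +1.36.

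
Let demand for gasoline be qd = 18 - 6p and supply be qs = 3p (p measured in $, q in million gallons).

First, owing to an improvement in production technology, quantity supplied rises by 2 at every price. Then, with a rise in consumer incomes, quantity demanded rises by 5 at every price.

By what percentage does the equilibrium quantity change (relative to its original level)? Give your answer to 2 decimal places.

Original equilibrium: 18 - 6p = 3p gives 18 = 9p, so p = 2 and q = 6.
The shock moves the curves to qd = 23 - 6p and qs = 3p + 2.
Equate the new curves: 23 - 6p = 3p + 2, giving 21 = 9p, p = 7/3 ≈ 2.3333, q = 9.
%Δq = (9 − 6) / 6 × 100 = +50.00%.

+50.00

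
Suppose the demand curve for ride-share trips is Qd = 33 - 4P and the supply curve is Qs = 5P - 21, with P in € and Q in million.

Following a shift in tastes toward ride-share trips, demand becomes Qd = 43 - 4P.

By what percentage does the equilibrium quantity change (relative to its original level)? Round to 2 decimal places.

+61.73

Original equilibrium: 33 - 4P = 5P - 21 gives 54 = 9P, so P = 6 and Q = 9.
The shock moves the curves to Qd = 43 - 4P and Qs = 5P - 21.
New equilibrium: 43 - 4P = 5P - 21 ⇒ 64 = 9P ⇒ P = 64/9 ≈ 7.1111, Q = 131/9 ≈ 14.5556.
%ΔQ = (14.5556 − 9) / 9 × 100 = +61.73%.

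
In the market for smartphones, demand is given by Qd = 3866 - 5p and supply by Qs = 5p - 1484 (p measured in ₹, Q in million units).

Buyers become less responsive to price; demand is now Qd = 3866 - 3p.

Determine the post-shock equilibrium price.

668.75

Original equilibrium: 3866 - 5p = 5p - 1484 gives 5350 = 10p, so p = 535 and Q = 1191.
The new curves are Qd = 3866 - 3p (demand) and Qs = 5p - 1484 (supply).
New equilibrium: 3866 - 3p = 5p - 1484 ⇒ 5350 = 8p ⇒ p = 668.75, Q = 1859.75.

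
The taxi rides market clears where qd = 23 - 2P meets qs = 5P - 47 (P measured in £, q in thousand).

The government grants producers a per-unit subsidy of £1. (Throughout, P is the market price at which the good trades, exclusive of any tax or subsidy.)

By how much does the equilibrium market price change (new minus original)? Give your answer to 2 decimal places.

Initially, 23 - 2P = 5P - 47, so 70 = 7P and P = 10, q = 3.
Since sellers receive the price plus the subsidy, the effective supply curve becomes qs = 5P - 42.
New equilibrium: 23 - 2P = 5P - 42 ⇒ 65 = 7P ⇒ P = 65/7 ≈ 9.2857, q = 31/7 ≈ 4.4286.
ΔP = 9.2857 − 10 = -0.71.

-0.71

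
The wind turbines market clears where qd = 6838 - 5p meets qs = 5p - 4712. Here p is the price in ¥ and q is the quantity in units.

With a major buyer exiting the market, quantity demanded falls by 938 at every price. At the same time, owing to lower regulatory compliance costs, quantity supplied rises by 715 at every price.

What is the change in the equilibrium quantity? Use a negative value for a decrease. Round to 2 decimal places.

-111.50

Original equilibrium: 6838 - 5p = 5p - 4712 gives 11550 = 10p, so p = 1155 and q = 1063.
With the change applied: demand qd = 5900 - 5p, supply qs = 5p - 3997.
Clearing the new market: 5900 - 5p = 5p - 3997, so p = 989.7 and q = 951.5.
Δq = 951.5 − 1063 = -111.50.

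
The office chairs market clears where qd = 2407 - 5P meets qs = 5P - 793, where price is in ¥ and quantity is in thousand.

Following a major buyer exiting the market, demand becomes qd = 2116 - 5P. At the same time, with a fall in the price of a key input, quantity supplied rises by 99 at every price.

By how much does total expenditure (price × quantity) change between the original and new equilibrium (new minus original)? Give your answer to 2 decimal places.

Solve the original market: 2407 - 5P = 5P - 793, hence P = 320 and q = 807.
The shock moves the curves to qd = 2116 - 5P and qs = 5P - 694.
Equate the new curves: 2116 - 5P = 5P - 694, giving 2810 = 10P, P = 281, q = 711.
Expenditure moves from 320×807 = 258240 to 281×711 = 199791; change = -58449.00.

-58449.00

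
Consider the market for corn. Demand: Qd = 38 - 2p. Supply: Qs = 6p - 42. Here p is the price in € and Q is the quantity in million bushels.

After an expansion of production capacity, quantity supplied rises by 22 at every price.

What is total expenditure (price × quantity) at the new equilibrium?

Initially, 38 - 2p = 6p - 42, so 80 = 8p and p = 10, Q = 18.
The new curves are Qd = 38 - 2p (demand) and Qs = 6p - 20 (supply).
Clearing the new market: 38 - 2p = 6p - 20, so p = 7.25 and Q = 23.5.
New expenditure = 7.25 × 23.5 = 170.375.

170.375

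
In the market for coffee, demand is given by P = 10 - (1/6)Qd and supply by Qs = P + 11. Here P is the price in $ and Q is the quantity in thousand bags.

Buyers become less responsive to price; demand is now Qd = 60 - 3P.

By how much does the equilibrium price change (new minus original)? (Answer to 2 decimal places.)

+5.25

Before the shock: 60 - 6P = P + 11 ⇒ 49 = 7P ⇒ P = 7, Q = 18.
With the change applied: demand Qd = 60 - 3P, supply Qs = P + 11.
Clearing the new market: 60 - 3P = P + 11, so P = 12.25 and Q = 23.25.
ΔP = 12.25 − 7 = +5.25.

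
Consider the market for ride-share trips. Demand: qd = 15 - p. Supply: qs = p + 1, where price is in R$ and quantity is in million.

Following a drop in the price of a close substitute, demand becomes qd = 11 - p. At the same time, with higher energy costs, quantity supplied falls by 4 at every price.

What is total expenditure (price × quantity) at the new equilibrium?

Before the shock: 15 - p = p + 1 ⇒ 14 = 2p ⇒ p = 7, q = 8.
The new curves are qd = 11 - p (demand) and qs = p - 3 (supply).
Clearing the new market: 11 - p = p - 3, so p = 7 and q = 4.
New expenditure = 7 × 4 = 28.

28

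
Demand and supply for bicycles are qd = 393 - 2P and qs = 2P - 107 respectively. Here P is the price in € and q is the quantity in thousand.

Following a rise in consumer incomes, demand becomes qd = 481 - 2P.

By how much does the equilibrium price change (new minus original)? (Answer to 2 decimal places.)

+22.00

Solve the original market: 393 - 2P = 2P - 107, hence P = 125 and q = 143.
With the change applied: demand qd = 481 - 2P, supply qs = 2P - 107.
Setting them equal: 481 - 2P = 2P - 107 → 588 = 4P, so P = 147 and q = 187.
ΔP = 147 − 125 = +22.00.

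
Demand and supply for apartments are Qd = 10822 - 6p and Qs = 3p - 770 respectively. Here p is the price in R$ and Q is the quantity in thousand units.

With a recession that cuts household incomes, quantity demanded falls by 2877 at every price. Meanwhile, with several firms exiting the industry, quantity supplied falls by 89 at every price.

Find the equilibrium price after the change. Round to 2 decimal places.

978.22

Solve the original market: 10822 - 6p = 3p - 770, hence p = 1288 and Q = 3094.
The shock moves the curves to Qd = 7945 - 6p and Qs = 3p - 859.
Clearing the new market: 7945 - 6p = 3p - 859, so p = 8804/9 ≈ 978.2222 and Q = 6227/3 ≈ 2075.6667.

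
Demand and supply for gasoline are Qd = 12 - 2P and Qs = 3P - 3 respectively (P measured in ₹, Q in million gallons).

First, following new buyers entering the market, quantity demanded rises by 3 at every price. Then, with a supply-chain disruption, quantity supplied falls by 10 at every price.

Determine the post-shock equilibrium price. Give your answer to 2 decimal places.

Solve the original market: 12 - 2P = 3P - 3, hence P = 3 and Q = 6.
After the shift, demand is Qd = 15 - 2P and supply is Qs = 3P - 13.
Clearing the new market: 15 - 2P = 3P - 13, so P = 5.6 and Q = 3.8.

5.60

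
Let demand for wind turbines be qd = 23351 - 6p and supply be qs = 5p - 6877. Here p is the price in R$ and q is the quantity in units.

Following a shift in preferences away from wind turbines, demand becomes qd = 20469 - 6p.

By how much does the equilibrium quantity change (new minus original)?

Before the shock: 23351 - 6p = 5p - 6877 ⇒ 30228 = 11p ⇒ p = 2748, q = 6863.
With the change applied: demand qd = 20469 - 6p, supply qs = 5p - 6877.
New equilibrium: 20469 - 6p = 5p - 6877 ⇒ 27346 = 11p ⇒ p = 2486, q = 5553.
Δq = 5553 − 6863 = -1310.

-1310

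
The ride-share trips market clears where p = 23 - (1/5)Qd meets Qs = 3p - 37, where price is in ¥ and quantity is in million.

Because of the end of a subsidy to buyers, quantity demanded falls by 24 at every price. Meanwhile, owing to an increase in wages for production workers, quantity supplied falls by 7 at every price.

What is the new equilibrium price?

Solve the original market: 115 - 5p = 3p - 37, hence p = 19 and Q = 20.
The shock moves the curves to Qd = 91 - 5p and Qs = 3p - 44.
Equate the new curves: 91 - 5p = 3p - 44, giving 135 = 8p, p = 16.875, Q = 6.625.

16.875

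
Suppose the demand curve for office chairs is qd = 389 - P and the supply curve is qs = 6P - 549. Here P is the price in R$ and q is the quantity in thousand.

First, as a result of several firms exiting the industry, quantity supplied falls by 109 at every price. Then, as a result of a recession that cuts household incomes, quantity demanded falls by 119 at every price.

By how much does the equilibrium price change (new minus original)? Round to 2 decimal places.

-1.43

Original equilibrium: 389 - P = 6P - 549 gives 938 = 7P, so P = 134 and q = 255.
With the change applied: demand qd = 270 - P, supply qs = 6P - 658.
Clearing the new market: 270 - P = 6P - 658, so P = 928/7 ≈ 132.5714 and q = 962/7 ≈ 137.4286.
ΔP = 132.5714 − 134 = -1.43.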